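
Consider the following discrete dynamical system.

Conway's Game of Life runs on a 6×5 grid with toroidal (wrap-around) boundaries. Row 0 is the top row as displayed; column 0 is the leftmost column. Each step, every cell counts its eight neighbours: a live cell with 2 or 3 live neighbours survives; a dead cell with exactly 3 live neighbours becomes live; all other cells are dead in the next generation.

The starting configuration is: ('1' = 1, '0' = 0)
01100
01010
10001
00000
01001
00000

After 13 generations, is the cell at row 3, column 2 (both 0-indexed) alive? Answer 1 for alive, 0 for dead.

0

[0] 01100
01010
10001
00000
01001
00000
[1] 01100
01011
10001
00001
00000
11100
[2] 00001
01011
00000
10001
11000
10100
[3] 01101
10011
00010
11001
00000
10001
[4] 01100
11000
01110
10001
01000
11011
[5] 00010
10010
00110
10011
01110
00011
[6] 00110
00010
11100
10000
01000
00001
[7] 00111
00011
11101
10100
10000
00110
[8] 00000
00000
00100
00110
00111
01100
[9] 00000
00000
00110
01001
00001
01100
[10] 00000
00000
00110
10101
01110
00000
[11] 00000
00000
01111
10001
11111
00100
[12] 00000
00110
01111
00000
00100
10101
[13] 01101
01001
01001
01000
01010
01010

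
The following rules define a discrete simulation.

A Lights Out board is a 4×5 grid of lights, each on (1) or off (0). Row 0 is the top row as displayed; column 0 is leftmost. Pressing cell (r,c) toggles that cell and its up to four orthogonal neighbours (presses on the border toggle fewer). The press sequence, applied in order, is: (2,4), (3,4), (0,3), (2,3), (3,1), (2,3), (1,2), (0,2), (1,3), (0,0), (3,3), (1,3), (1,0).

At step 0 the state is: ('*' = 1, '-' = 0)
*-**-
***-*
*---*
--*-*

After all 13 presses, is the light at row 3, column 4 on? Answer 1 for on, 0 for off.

0

k=0  *-**-
***-*
*---*
--*-*
k=1  *-**-
***--
*--*-
--*--
k=2  *-**-
***--
*--**
--***
k=3  *---*
****-
*--**
--***
k=4  *---*
***--
*-*--
--*-*
k=5  *---*
***--
***--
**--*
k=6  *---*
****-
**-**
**-**
k=7  *-*-*
*----
*****
**-**
k=8  **-**
*-*--
*****
**-**
k=9  **--*
*--**
***-*
**-**
k=10  ----*
---**
***-*
**-**
k=11  ----*
---**
*****
***--
k=12  ---**
--*--
***-*
***--
k=13  *--**
***--
-**-*
***--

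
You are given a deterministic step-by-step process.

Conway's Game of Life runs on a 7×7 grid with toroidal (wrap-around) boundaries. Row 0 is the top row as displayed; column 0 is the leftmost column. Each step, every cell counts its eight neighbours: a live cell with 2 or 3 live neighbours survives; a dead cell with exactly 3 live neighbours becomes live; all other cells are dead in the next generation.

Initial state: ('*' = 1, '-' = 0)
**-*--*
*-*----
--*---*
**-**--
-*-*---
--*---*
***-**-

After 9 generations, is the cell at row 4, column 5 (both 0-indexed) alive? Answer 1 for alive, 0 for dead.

1

[0] **-*--*
*-*----
--*---*
**-**--
-*-*---
--*---*
***-**-
[1] ---***-
--**---
--*---*
**-**--
-*-**--
----***
----**-
[2] --*--*-
--*--*-
*---*--
**--**-
-*----*
------*
-------
[3] -------
-*-****
*--**--
-*--**-
-*----*
*------
-------
[4] ----**-
*-**-**
**-----
-******
-*---**
*------
-------
[5] ---***-
*-**-*-
-------
---**--
-*-*---
*-----*
-------
[6] --**-**
--**-**
--*----
--***--
*-***--
*------
----***
[7] *-*----
-*---**
-*---*-
----*--
--*-*--
**-----
*--**--
[8] *-****-
-**--**
*---***
---***-
-*-*---
***-*--
*-**--*
[9] -------
--*----
***----
*-**---
**---*-
----*-*
-------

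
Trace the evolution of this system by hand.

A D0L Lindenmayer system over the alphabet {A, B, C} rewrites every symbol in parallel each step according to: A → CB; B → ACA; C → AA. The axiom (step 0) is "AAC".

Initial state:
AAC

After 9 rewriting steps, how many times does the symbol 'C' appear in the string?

1128

0) AAC
1) CBCBAA
2) AAACAAAACACBCB
3) CBCBCBAACBCBCBCBAACBAAACAAAACA
4) AAACAAAACAAAACACBCBAAACAAAACAAAACAAAACACBCBAAACACBCBCBAACBCBCBCBAACB
5) CBCBCBAACBCBCBCBAACBCBCBCBAACBAAACAAAACACBCBCBAACBCBCBCBAA…CBCBCBAACBAAACAAAACAAAACACBCBAAACAAAACAAAACAAAACACBCBAAACA  (len 148)
6) AAACAAAACAAAACACBCBAAACAAAACAAAACAAAACACBCBAAACAAAACAAAACA…CBCBAACBCBCBCBAACBCBCBCBAACBCBCBCBAACBAAACAAAACACBCBCBAACB  (len 332)
7) CBCBCBAACBCBCBCBAACBCBCBCBAACBAAACAAAACACBCBCBAACBCBCBCBAA…AAACACBCBAAACACBCBCBAACBCBCBCBAACBAAACAAAACAAAACACBCBAAACA  (len 728)
8) AAACAAAACAAAACACBCBAAACAAAACAAAACAAAACACBCBAAACAAAACAAAACA…BCBAAACACBCBCBAACBCBCBCBAACBCBCBCBAACBAAACAAAACACBCBCBAACB  (len 1624)
9) CBCBCBAACBCBCBCBAACBCBCBCBAACBAAACAAAACACBCBCBAACBCBCBCBAA…AAACACBCBAAACACBCBCBAACBCBCBCBAACBAAACAAAACAAAACACBCBAAACA  (len 3576)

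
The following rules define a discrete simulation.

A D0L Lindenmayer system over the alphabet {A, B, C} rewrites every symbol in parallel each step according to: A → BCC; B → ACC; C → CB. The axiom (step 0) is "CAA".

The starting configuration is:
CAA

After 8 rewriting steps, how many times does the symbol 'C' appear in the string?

2209

step 0: CAA
step 1: CBBCCBCC
step 2: CBACCACCCBCBACCCBCB
step 3: CBACCBCCCBCBBCCCBCBCBACCCBACCBCCCBCBCBACCCBACC
step 4: CBACCBCCCBCBACCCBCBCBACCCBACCACCCBCBCBACCCBACCCBACCBCCCBCBCBACCBCCCBCBACCCBCBCBACCCBACCCBACCBCCCBCBCBACCBCCCBCB
step 5: CBACCBCCCBCBACCCBCBCBACCCBACCBCCCBCBCBACCCBACCCBACCBCCCBCB…CBACCBCCCBCBACCCBCBCBACCCBACCCBACCBCCCBCBACCCBCBCBACCCBACC  (len 268)
step 6: CBACCBCCCBCBACCCBCBCBACCCBACCBCCCBCBCBACCCBACCCBACCBCCCBCB…ACCCBCBCBACCCBACCBCCCBCBCBACCCBACCCBACCBCCCBCBCBACCBCCCBCB  (len 647)
step 7: CBACCBCCCBCBACCCBCBCBACCCBACCBCCCBCBCBACCCBACCCBACCBCCCBCB…CBACCBCCCBCBACCCBCBCBACCCBACCCBACCBCCCBCBACCCBCBCBACCCBACC  (len 1562)
step 8: CBACCBCCCBCBACCCBCBCBACCCBACCBCCCBCBCBACCCBACCCBACCBCCCBCB…ACCCBCBCBACCCBACCBCCCBCBCBACCCBACCCBACCBCCCBCBCBACCBCCCBCB  (len 3771)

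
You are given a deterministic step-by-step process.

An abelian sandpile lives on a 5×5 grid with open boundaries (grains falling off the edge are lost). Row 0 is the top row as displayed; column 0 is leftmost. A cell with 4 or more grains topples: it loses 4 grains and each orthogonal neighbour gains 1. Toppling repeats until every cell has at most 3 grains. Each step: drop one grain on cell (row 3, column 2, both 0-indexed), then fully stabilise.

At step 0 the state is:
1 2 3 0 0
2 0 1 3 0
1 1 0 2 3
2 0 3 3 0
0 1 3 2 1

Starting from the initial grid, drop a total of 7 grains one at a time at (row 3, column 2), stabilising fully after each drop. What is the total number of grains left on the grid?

39

t=0: 1 2 3 0 0
2 0 1 3 0
1 1 0 2 3
2 0 3 3 0
0 1 3 2 1
t=1: 1 2 3 0 0
2 0 1 3 0
1 1 1 3 3
2 1 2 1 1
0 2 1 0 2
t=2: 1 2 3 0 0
2 0 1 3 0
1 1 1 3 3
2 1 3 1 1
0 2 1 0 2
t=3: 1 2 3 0 0
2 0 1 3 0
1 1 2 3 3
2 2 0 2 1
0 2 2 0 2
t=4: 1 2 3 0 0
2 0 1 3 0
1 1 2 3 3
2 2 1 2 1
0 2 2 0 2
t=5: 1 2 3 0 0
2 0 1 3 0
1 1 2 3 3
2 2 2 2 1
0 2 2 0 2
t=6: 1 2 3 0 0
2 0 1 3 0
1 1 2 3 3
2 2 3 2 1
0 2 2 0 2
t=7: 1 2 3 0 0
2 0 1 3 0
1 1 3 3 3
2 3 0 3 1
0 2 3 0 2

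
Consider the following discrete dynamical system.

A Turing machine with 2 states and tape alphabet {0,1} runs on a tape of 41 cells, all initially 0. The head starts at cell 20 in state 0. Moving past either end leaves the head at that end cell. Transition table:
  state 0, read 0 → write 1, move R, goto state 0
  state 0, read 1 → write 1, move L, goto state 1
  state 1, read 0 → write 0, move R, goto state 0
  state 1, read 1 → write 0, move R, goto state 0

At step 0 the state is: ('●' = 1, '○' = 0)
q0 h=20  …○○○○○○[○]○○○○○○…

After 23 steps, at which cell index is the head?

k=0  q0 h=20  …○○○○○○[○]○○○○○○…
k=1  q0 h=21  …○○○○○●[○]○○○○○○…
k=2  q0 h=22  …○○○○●●[○]○○○○○○…
k=3  q0 h=23  …○○○●●●[○]○○○○○○…
k=4  q0 h=24  …○○●●●●[○]○○○○○○…
k=5  q0 h=25  …○●●●●●[○]○○○○○○…
k=6  q0 h=26  …●●●●●●[○]○○○○○○…
k=7  q0 h=27  …●●●●●●[○]○○○○○○…
k=8  q0 h=28  …●●●●●●[○]○○○○○○…
k=9  q0 h=29  …●●●●●●[○]○○○○○○…
k=10  q0 h=30  …●●●●●●[○]○○○○○○…
k=11  q0 h=31  …●●●●●●[○]○○○○○○…
k=12  q0 h=32  …●●●●●●[○]○○○○○○…
k=13  q0 h=33  …●●●●●●[○]○○○○○○…
k=14  q0 h=34  …●●●●●●[○]○○○○○○|
k=15  q0 h=35  …●●●●●●[○]○○○○○|
k=16  q0 h=36  …●●●●●●[○]○○○○|
k=17  q0 h=37  …●●●●●●[○]○○○|
k=18  q0 h=38  …●●●●●●[○]○○|
k=19  q0 h=39  …●●●●●●[○]○|
k=20  q0 h=40  …●●●●●●[○]|
k=21  q0 h=40  …●●●●●●[●]|
k=22  q1 h=39  …●●●●●●[●]●|
k=23  q0 h=40  …●●●●●○[●]|

40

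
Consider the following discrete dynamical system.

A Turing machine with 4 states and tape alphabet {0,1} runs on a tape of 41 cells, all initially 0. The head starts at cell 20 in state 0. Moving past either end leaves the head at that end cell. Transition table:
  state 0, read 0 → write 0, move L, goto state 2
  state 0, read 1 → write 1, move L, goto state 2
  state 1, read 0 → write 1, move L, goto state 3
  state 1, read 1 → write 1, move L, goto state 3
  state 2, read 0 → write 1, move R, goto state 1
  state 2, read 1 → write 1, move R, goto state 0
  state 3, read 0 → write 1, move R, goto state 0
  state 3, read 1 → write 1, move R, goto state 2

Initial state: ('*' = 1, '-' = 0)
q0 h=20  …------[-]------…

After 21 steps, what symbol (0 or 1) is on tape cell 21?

0

step 0: q0 h=20  …------[-]------…
step 1: q2 h=19  …------[-]------…
step 2: q1 h=20  …-----*[-]------…
step 3: q3 h=19  …------[*]*-----…
step 4: q2 h=20  …-----*[*]------…
step 5: q0 h=21  …----**[-]------…
step 6: q2 h=20  …-----*[*]------…
step 7: q0 h=21  …----**[-]------…
step 8: q2 h=20  …-----*[*]------…
step 9: q0 h=21  …----**[-]------…
step 10: q2 h=20  …-----*[*]------…
step 11: q0 h=21  …----**[-]------…
step 12: q2 h=20  …-----*[*]------…
step 13: q0 h=21  …----**[-]------…
step 14: q2 h=20  …-----*[*]------…
step 15: q0 h=21  …----**[-]------…
step 16: q2 h=20  …-----*[*]------…
step 17: q0 h=21  …----**[-]------…
step 18: q2 h=20  …-----*[*]------…
step 19: q0 h=21  …----**[-]------…
step 20: q2 h=20  …-----*[*]------…
step 21: q0 h=21  …----**[-]------…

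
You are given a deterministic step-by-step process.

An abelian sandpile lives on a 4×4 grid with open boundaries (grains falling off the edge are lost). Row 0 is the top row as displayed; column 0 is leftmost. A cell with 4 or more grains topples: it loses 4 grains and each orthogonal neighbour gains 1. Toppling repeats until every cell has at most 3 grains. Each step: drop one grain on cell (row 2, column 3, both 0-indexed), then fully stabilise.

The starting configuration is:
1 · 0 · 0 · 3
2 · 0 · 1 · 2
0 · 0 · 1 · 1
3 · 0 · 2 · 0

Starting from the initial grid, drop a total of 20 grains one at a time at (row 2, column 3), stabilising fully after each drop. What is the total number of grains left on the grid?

23

t=0: 1 · 0 · 0 · 3
2 · 0 · 1 · 2
0 · 0 · 1 · 1
3 · 0 · 2 · 0
t=1: 1 · 0 · 0 · 3
2 · 0 · 1 · 2
0 · 0 · 1 · 2
3 · 0 · 2 · 0
t=2: 1 · 0 · 0 · 3
2 · 0 · 1 · 2
0 · 0 · 1 · 3
3 · 0 · 2 · 0
t=3: 1 · 0 · 0 · 3
2 · 0 · 1 · 3
0 · 0 · 2 · 0
3 · 0 · 2 · 1
t=4: 1 · 0 · 0 · 3
2 · 0 · 1 · 3
0 · 0 · 2 · 1
3 · 0 · 2 · 1
t=5: 1 · 0 · 0 · 3
2 · 0 · 1 · 3
0 · 0 · 2 · 2
3 · 0 · 2 · 1
t=6: 1 · 0 · 0 · 3
2 · 0 · 1 · 3
0 · 0 · 2 · 3
3 · 0 · 2 · 1
t=7: 1 · 0 · 1 · 0
2 · 0 · 2 · 1
0 · 0 · 3 · 1
3 · 0 · 2 · 2
t=8: 1 · 0 · 1 · 0
2 · 0 · 2 · 1
0 · 0 · 3 · 2
3 · 0 · 2 · 2
t=9: 1 · 0 · 1 · 0
2 · 0 · 2 · 1
0 · 0 · 3 · 3
3 · 0 · 2 · 2
t=10: 1 · 0 · 1 · 0
2 · 0 · 3 · 2
0 · 1 · 0 · 1
3 · 0 · 3 · 3
t=11: 1 · 0 · 1 · 0
2 · 0 · 3 · 2
0 · 1 · 0 · 2
3 · 0 · 3 · 3
t=12: 1 · 0 · 1 · 0
2 · 0 · 3 · 2
0 · 1 · 0 · 3
3 · 0 · 3 · 3
t=13: 1 · 0 · 1 · 0
2 · 0 · 3 · 3
0 · 1 · 2 · 1
3 · 1 · 0 · 1
t=14: 1 · 0 · 1 · 0
2 · 0 · 3 · 3
0 · 1 · 2 · 2
3 · 1 · 0 · 1
t=15: 1 · 0 · 1 · 0
2 · 0 · 3 · 3
0 · 1 · 2 · 3
3 · 1 · 0 · 1
t=16: 1 · 0 · 2 · 1
2 · 1 · 1 · 1
0 · 2 · 0 · 2
3 · 1 · 1 · 2
t=17: 1 · 0 · 2 · 1
2 · 1 · 1 · 1
0 · 2 · 0 · 3
3 · 1 · 1 · 2
t=18: 1 · 0 · 2 · 1
2 · 1 · 1 · 2
0 · 2 · 1 · 0
3 · 1 · 1 · 3
t=19: 1 · 0 · 2 · 1
2 · 1 · 1 · 2
0 · 2 · 1 · 1
3 · 1 · 1 · 3
t=20: 1 · 0 · 2 · 1
2 · 1 · 1 · 2
0 · 2 · 1 · 2
3 · 1 · 1 · 3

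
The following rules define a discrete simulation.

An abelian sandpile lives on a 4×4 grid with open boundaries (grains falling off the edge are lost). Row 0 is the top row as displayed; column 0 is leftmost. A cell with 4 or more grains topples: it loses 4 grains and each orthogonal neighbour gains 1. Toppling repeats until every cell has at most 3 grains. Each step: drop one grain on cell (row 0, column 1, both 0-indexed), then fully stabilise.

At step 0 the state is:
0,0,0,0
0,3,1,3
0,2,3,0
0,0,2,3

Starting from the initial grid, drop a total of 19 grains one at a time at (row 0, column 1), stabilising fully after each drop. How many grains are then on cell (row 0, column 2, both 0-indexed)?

2

step 0: 0,0,0,0
0,3,1,3
0,2,3,0
0,0,2,3
step 1: 0,1,0,0
0,3,1,3
0,2,3,0
0,0,2,3
step 2: 0,2,0,0
0,3,1,3
0,2,3,0
0,0,2,3
step 3: 0,3,0,0
0,3,1,3
0,2,3,0
0,0,2,3
step 4: 1,1,1,0
1,0,2,3
0,3,3,0
0,0,2,3
step 5: 1,2,1,0
1,0,2,3
0,3,3,0
0,0,2,3
step 6: 1,3,1,0
1,0,2,3
0,3,3,0
0,0,2,3
step 7: 2,0,2,0
1,1,2,3
0,3,3,0
0,0,2,3
step 8: 2,1,2,0
1,1,2,3
0,3,3,0
0,0,2,3
step 9: 2,2,2,0
1,1,2,3
0,3,3,0
0,0,2,3
step 10: 2,3,2,0
1,1,2,3
0,3,3,0
0,0,2,3
step 11: 3,0,3,0
1,2,2,3
0,3,3,0
0,0,2,3
step 12: 3,1,3,0
1,2,2,3
0,3,3,0
0,0,2,3
step 13: 3,2,3,0
1,2,2,3
0,3,3,0
0,0,2,3
step 14: 3,3,3,0
1,2,2,3
0,3,3,0
0,0,2,3
step 15: 0,2,0,1
2,3,3,3
0,3,3,0
0,0,2,3
step 16: 0,3,0,1
2,3,3,3
0,3,3,0
0,0,2,3
step 17: 1,1,2,2
3,2,2,0
1,1,1,2
0,1,3,3
step 18: 1,2,2,2
3,2,2,0
1,1,1,2
0,1,3,3
step 19: 1,3,2,2
3,2,2,0
1,1,1,2
0,1,3,3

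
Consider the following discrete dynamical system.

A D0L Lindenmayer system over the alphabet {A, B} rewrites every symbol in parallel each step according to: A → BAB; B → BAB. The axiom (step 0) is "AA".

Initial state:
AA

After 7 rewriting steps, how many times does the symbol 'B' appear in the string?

t=0: AA
t=1: BABBAB
t=2: BABBABBABBABBABBAB
t=3: BABBABBABBABBABBABBABBABBABBABBABBABBABBABBABBABBABBAB
t=4: BABBABBABBABBABBABBABBABBABBABBABBABBABBABBABBABBABBABBABB…BBABBABBABBABBABBABBABBABBABBABBABBABBABBABBABBABBABBABBAB  (len 162)
t=5: BABBABBABBABBABBABBABBABBABBABBABBABBABBABBABBABBABBABBABB…BBABBABBABBABBABBABBABBABBABBABBABBABBABBABBABBABBABBABBAB  (len 486)
t=6: BABBABBABBABBABBABBABBABBABBABBABBABBABBABBABBABBABBABBABB…BBABBABBABBABBABBABBABBABBABBABBABBABBABBABBABBABBABBABBAB  (len 1458)
t=7: BABBABBABBABBABBABBABBABBABBABBABBABBABBABBABBABBABBABBABB…BBABBABBABBABBABBABBABBABBABBABBABBABBABBABBABBABBABBABBAB  (len 4374)

2916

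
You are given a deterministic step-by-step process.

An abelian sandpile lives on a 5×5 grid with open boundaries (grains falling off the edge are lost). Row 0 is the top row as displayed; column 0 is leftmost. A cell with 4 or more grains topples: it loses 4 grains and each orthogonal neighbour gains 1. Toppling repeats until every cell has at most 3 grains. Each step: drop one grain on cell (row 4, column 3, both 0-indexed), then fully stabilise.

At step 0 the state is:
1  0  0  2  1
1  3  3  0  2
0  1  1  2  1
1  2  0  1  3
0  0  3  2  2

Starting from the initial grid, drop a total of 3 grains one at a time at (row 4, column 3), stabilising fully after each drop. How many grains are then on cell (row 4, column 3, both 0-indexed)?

gen 0: 1  0  0  2  1
1  3  3  0  2
0  1  1  2  1
1  2  0  1  3
0  0  3  2  2
gen 1: 1  0  0  2  1
1  3  3  0  2
0  1  1  2  1
1  2  0  1  3
0  0  3  3  2
gen 2: 1  0  0  2  1
1  3  3  0  2
0  1  1  2  1
1  2  1  2  3
0  1  0  1  3
gen 3: 1  0  0  2  1
1  3  3  0  2
0  1  1  2  1
1  2  1  2  3
0  1  0  2  3

2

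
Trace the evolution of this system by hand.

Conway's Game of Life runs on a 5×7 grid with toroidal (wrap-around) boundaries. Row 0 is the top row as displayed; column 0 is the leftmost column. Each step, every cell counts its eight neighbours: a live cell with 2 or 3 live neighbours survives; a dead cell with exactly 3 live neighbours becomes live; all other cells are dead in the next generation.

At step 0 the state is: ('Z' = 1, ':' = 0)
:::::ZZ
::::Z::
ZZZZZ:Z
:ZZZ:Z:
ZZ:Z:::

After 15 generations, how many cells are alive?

11

[0] :::::ZZ
::::Z::
ZZZZZ:Z
:ZZZ:Z:
ZZ:Z:::
[1] Z:::ZZZ
:ZZ:Z::
Z:::::Z
:::::Z:
ZZ:Z:Z:
[2] :::::::
:Z:ZZ::
ZZ:::ZZ
:Z::ZZ:
ZZ:::::
[3] ZZZ::::
:ZZ:ZZZ
:Z:Z::Z
::Z:ZZ:
ZZ:::::
[4] :::Z:Z:
::::ZZZ
:Z::::Z
::ZZZZZ
Z::Z::Z
[5] Z::Z:::
Z:::Z:Z
::Z::::
:ZZZZ::
Z::::::
[6] ZZ:::::
ZZ:Z::Z
Z:Z:ZZ:
:ZZZ:::
Z:::Z::
[7] ::Z::::
:::ZZZ:
::::ZZ:
Z:Z::ZZ
Z::Z:::
[8] ::Z::::
:::Z:Z:
:::::::
ZZ:Z:Z:
Z:ZZ:::
[9] :ZZ:Z::
:::::::
::Z:::Z
ZZ:ZZ:Z
Z::ZZ:Z
[10] ZZZ:ZZ:
:ZZZ:::
:ZZZ:ZZ
:Z::Z::
::::::Z
[11] Z:::ZZZ
:::::::
:::::Z:
:Z:ZZ:Z
::ZZZ:Z
[12] Z:::Z:Z
::::Z::
::::ZZ:
Z:::::Z
:ZZ::::
[13] ZZ:Z:Z:
:::ZZ:Z
::::ZZZ
ZZ:::ZZ
:Z:::Z:
[14] ZZ:Z:Z:
::ZZ:::
:::Z:::
:Z:::::
:::::Z:
[15] :Z:Z::Z
:Z:Z:::
:::Z:::
:::::::
ZZZ:Z:Z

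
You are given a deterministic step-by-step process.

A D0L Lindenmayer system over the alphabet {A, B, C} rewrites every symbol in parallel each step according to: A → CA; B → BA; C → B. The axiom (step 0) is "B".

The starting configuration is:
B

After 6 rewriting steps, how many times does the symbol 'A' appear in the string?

16

gen 0: B
gen 1: BA
gen 2: BACA
gen 3: BACABCA
gen 4: BACABCABABCA
gen 5: BACABCABABCABACABABCA
gen 6: BACABCABABCABACABABCABACABCABACABABCA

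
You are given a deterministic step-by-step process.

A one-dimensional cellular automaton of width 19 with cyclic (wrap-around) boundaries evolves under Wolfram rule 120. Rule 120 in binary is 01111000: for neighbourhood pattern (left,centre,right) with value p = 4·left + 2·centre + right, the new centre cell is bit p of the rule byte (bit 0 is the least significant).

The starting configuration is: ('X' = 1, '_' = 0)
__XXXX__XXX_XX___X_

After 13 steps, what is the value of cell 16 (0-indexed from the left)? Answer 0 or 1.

[0] __XXXX__XXX_XX___X_
[1] __X__XX_X_XXXXX___X
[2] X__X_XXX_XX___XX___
[3] _X__XX_XXXXX__XXX__
[4] __X_XXXX___XX_X_XX_
[5] ___XX__XX__XXX_XXXX
[6] X__XXX_XXX_X_XXX__X
[7] XX_X_XXX_XX_XX_XX_X
[8] _XX_XX_XXXXXXXXXXXX
[9] XXXXXXXX__________X
[10] _______XX_________X
[11] X______XXX_________
[12] _X_____X_XX________
[13] __X_____XXXX_______

0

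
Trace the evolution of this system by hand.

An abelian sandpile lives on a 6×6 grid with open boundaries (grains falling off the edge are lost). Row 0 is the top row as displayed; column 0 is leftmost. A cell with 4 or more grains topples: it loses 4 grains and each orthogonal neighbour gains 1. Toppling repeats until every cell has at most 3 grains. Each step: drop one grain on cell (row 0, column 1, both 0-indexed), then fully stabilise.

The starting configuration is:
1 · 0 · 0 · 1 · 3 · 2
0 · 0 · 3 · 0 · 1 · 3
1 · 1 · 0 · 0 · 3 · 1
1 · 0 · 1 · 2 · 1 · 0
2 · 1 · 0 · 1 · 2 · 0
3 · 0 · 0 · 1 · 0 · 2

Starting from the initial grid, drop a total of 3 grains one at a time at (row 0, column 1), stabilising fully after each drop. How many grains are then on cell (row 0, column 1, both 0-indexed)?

k=0  1 · 0 · 0 · 1 · 3 · 2
0 · 0 · 3 · 0 · 1 · 3
1 · 1 · 0 · 0 · 3 · 1
1 · 0 · 1 · 2 · 1 · 0
2 · 1 · 0 · 1 · 2 · 0
3 · 0 · 0 · 1 · 0 · 2
k=1  1 · 1 · 0 · 1 · 3 · 2
0 · 0 · 3 · 0 · 1 · 3
1 · 1 · 0 · 0 · 3 · 1
1 · 0 · 1 · 2 · 1 · 0
2 · 1 · 0 · 1 · 2 · 0
3 · 0 · 0 · 1 · 0 · 2
k=2  1 · 2 · 0 · 1 · 3 · 2
0 · 0 · 3 · 0 · 1 · 3
1 · 1 · 0 · 0 · 3 · 1
1 · 0 · 1 · 2 · 1 · 0
2 · 1 · 0 · 1 · 2 · 0
3 · 0 · 0 · 1 · 0 · 2
k=3  1 · 3 · 0 · 1 · 3 · 2
0 · 0 · 3 · 0 · 1 · 3
1 · 1 · 0 · 0 · 3 · 1
1 · 0 · 1 · 2 · 1 · 0
2 · 1 · 0 · 1 · 2 · 0
3 · 0 · 0 · 1 · 0 · 2

3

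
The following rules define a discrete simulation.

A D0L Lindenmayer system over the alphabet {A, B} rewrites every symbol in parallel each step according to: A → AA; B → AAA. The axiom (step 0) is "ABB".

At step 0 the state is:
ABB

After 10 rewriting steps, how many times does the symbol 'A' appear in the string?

4096

t=0: ABB
t=1: AAAAAAAA
t=2: AAAAAAAAAAAAAAAA
t=3: AAAAAAAAAAAAAAAAAAAAAAAAAAAAAAAA
t=4: AAAAAAAAAAAAAAAAAAAAAAAAAAAAAAAAAAAAAAAAAAAAAAAAAAAAAAAAAAAAAAAA
t=5: AAAAAAAAAAAAAAAAAAAAAAAAAAAAAAAAAAAAAAAAAAAAAAAAAAAAAAAAAA…AAAAAAAAAAAAAAAAAAAAAAAAAAAAAAAAAAAAAAAAAAAAAAAAAAAAAAAAAA  (len 128)
t=6: AAAAAAAAAAAAAAAAAAAAAAAAAAAAAAAAAAAAAAAAAAAAAAAAAAAAAAAAAA…AAAAAAAAAAAAAAAAAAAAAAAAAAAAAAAAAAAAAAAAAAAAAAAAAAAAAAAAAA  (len 256)
t=7: AAAAAAAAAAAAAAAAAAAAAAAAAAAAAAAAAAAAAAAAAAAAAAAAAAAAAAAAAA…AAAAAAAAAAAAAAAAAAAAAAAAAAAAAAAAAAAAAAAAAAAAAAAAAAAAAAAAAA  (len 512)
t=8: AAAAAAAAAAAAAAAAAAAAAAAAAAAAAAAAAAAAAAAAAAAAAAAAAAAAAAAAAA…AAAAAAAAAAAAAAAAAAAAAAAAAAAAAAAAAAAAAAAAAAAAAAAAAAAAAAAAAA  (len 1024)
t=9: AAAAAAAAAAAAAAAAAAAAAAAAAAAAAAAAAAAAAAAAAAAAAAAAAAAAAAAAAA…AAAAAAAAAAAAAAAAAAAAAAAAAAAAAAAAAAAAAAAAAAAAAAAAAAAAAAAAAA  (len 2048)
t=10: AAAAAAAAAAAAAAAAAAAAAAAAAAAAAAAAAAAAAAAAAAAAAAAAAAAAAAAAAA…AAAAAAAAAAAAAAAAAAAAAAAAAAAAAAAAAAAAAAAAAAAAAAAAAAAAAAAAAA  (len 4096)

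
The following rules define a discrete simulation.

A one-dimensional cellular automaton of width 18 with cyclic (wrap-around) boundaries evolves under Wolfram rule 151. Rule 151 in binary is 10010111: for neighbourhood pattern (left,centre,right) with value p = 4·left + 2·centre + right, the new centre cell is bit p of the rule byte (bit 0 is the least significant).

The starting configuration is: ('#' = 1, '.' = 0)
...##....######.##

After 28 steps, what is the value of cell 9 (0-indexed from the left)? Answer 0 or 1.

0) ...##....######.##
1) ###..####.####....
2) .#.##.##...##.####
3) .#......###....##.
4) ########.#.####..#
5) #######..#..##.##.
6) .#####.#####......
7) #.###...###.######
8) ...#.###.#...#####
9) ####..#..####.###.
10) .##.#####.##...#..
11) #....###....######
12) .####.#.####.#####
13) ..##..#..##...###.
14) ##..#####..###.#.#
15) #.##.###.##.#..#..
16) #.....#.....######
17) .###########.#####
18) ..#########...###.
19) ##.#######.###.#.#
20) #...#####...#..#..
21) ####.###.#########
22) ###...#...########
23) ##.#######.#######
24) #...#####...######
25) .###.###.###.#####
26) ..#...#...#...###.
27) ##############.#.#
28) #############..#..

1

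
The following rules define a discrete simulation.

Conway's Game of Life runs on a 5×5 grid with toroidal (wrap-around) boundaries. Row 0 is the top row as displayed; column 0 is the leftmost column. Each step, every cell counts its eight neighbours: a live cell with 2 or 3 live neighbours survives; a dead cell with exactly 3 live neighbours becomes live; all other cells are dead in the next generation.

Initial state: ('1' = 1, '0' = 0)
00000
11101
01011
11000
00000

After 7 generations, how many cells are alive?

2

t=0: 00000
11101
01011
11000
00000
t=1: 11000
01101
00010
11101
00000
t=2: 11100
01111
00000
11111
00101
t=3: 00000
00011
00000
11101
00000
t=4: 00000
00000
01100
11000
11000
t=5: 00000
00000
11100
00000
11000
t=6: 00000
01000
01000
00100
00000
t=7: 00000
00000
01100
00000
00000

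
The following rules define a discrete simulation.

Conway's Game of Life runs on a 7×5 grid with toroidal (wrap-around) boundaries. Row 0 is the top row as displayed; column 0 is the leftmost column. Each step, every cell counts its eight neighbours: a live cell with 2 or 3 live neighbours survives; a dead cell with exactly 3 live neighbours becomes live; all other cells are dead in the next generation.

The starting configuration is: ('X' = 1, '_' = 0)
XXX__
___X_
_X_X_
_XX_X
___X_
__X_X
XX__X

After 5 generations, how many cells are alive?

gen 0: XXX__
___X_
_X_X_
_XX_X
___X_
__X_X
XX__X
gen 1: __XX_
X__XX
XX_XX
XX__X
XX__X
_XX_X
____X
gen 2: X_X__
_____
_____
_____
_____
_XX_X
XX__X
gen 3: X___X
_____
_____
_____
_____
_XXXX
____X
gen 4: X___X
_____
_____
_____
__XX_
X_XXX
_XX__
gen 5: XX___
_____
_____
_____
_XX__
X___X
__X__

7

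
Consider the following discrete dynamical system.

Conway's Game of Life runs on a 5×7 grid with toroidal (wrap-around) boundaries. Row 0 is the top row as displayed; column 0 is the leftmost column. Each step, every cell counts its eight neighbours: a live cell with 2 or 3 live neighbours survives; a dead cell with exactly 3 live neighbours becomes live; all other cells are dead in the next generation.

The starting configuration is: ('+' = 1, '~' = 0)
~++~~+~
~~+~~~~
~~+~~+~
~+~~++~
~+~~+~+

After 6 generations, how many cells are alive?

6

0) ~++~~+~
~~+~~~~
~~+~~+~
~+~~++~
~+~~+~+
1) ++++~+~
~~++~~~
~+++++~
+++++~+
~+~++~+
2) +~~~~++
+~~~~++
~~~~~++
~~~~~~+
~~~~~~~
3) +~~~~+~
~~~~+~~
~~~~~~~
~~~~~++
+~~~~+~
4) ~~~~++~
~~~~~~~
~~~~~+~
~~~~~++
+~~~++~
5) ~~~~+++
~~~~++~
~~~~~++
~~~~~~~
~~~~~~~
6) ~~~~+~+
~~~~~~~
~~~~+++
~~~~~~~
~~~~~+~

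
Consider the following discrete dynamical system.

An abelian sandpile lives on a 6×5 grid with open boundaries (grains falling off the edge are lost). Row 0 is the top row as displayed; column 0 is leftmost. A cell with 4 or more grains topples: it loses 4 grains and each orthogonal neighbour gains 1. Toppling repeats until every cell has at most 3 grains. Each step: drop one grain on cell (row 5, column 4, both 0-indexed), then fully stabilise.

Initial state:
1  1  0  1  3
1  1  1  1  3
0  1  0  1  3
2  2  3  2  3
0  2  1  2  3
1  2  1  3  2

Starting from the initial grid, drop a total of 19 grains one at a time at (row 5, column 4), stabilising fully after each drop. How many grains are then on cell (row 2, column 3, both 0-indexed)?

[0] 1  1  0  1  3
1  1  1  1  3
0  1  0  1  3
2  2  3  2  3
0  2  1  2  3
1  2  1  3  2
[1] 1  1  0  1  3
1  1  1  1  3
0  1  0  1  3
2  2  3  2  3
0  2  1  2  3
1  2  1  3  3
[2] 1  1  0  2  0
1  1  1  2  1
0  1  1  3  1
2  3  0  1  2
0  2  3  1  2
1  2  2  1  2
[3] 1  1  0  2  0
1  1  1  2  1
0  1  1  3  1
2  3  0  1  2
0  2  3  1  2
1  2  2  1  3
[4] 1  1  0  2  0
1  1  1  2  1
0  1  1  3  1
2  3  0  1  2
0  2  3  1  3
1  2  2  2  0
[5] 1  1  0  2  0
1  1  1  2  1
0  1  1  3  1
2  3  0  1  2
0  2  3  1  3
1  2  2  2  1
[6] 1  1  0  2  0
1  1  1  2  1
0  1  1  3  1
2  3  0  1  2
0  2  3  1  3
1  2  2  2  2
[7] 1  1  0  2  0
1  1  1  2  1
0  1  1  3  1
2  3  0  1  2
0  2  3  1  3
1  2  2  2  3
[8] 1  1  0  2  0
1  1  1  2  1
0  1  1  3  1
2  3  0  1  3
0  2  3  2  0
1  2  2  3  1
[9] 1  1  0  2  0
1  1  1  2  1
0  1  1  3  1
2  3  0  1  3
0  2  3  2  0
1  2  2  3  2
[10] 1  1  0  2  0
1  1  1  2  1
0  1  1  3  1
2  3  0  1  3
0  2  3  2  0
1  2  2  3  3
[11] 1  1  0  2  0
1  1  1  2  1
0  1  1  3  1
2  3  0  1  3
0  2  3  3  1
1  2  3  0  1
[12] 1  1  0  2  0
1  1  1  2  1
0  1  1  3  1
2  3  0  1  3
0  2  3  3  1
1  2  3  0  2
[13] 1  1  0  2  0
1  1  1  2  1
0  1  1  3  1
2  3  0  1  3
0  2  3  3  1
1  2  3  0  3
[14] 1  1  0  2  0
1  1  1  2  1
0  1  1  3  1
2  3  0  1  3
0  2  3  3  2
1  2  3  1  0
[15] 1  1  0  2  0
1  1  1  2  1
0  1  1  3  1
2  3  0  1  3
0  2  3  3  2
1  2  3  1  1
[16] 1  1  0  2  0
1  1  1  2  1
0  1  1  3  1
2  3  0  1  3
0  2  3  3  2
1  2  3  1  2
[17] 1  1  0  2  0
1  1  1  2  1
0  1  1  3  1
2  3  0  1  3
0  2  3  3  2
1  2  3  1  3
[18] 1  1  0  2  0
1  1  1  2  1
0  1  1  3  1
2  3  0  1  3
0  2  3  3  3
1  2  3  2  0
[19] 1  1  0  2  0
1  1  1  2  1
0  1  1  3  1
2  3  0  1  3
0  2  3  3  3
1  2  3  2  1

3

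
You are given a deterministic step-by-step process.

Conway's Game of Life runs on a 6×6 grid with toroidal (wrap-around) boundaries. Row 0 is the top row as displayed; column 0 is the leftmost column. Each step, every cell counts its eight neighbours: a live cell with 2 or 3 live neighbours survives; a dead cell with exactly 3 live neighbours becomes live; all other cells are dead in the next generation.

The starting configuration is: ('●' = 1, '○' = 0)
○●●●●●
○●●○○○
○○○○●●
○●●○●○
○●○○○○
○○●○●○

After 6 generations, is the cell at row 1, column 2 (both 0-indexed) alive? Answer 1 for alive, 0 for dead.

1

t=0: ○●●●●●
○●●○○○
○○○○●●
○●●○●○
○●○○○○
○○●○●○
t=1: ●○○○●●
○●○○○○
●○○○●●
●●●●●●
○●○○○○
●○○○●●
t=2: ○●○○●○
○●○○○○
○○○○○○
○○●●○○
○○○○○○
○●○○●○
t=3: ●●●○○○
○○○○○○
○○●○○○
○○○○○○
○○●●○○
○○○○○○
t=4: ○●○○○○
○○●○○○
○○○○○○
○○●●○○
○○○○○○
○○○●○○
t=5: ○○●○○○
○○○○○○
○○●●○○
○○○○○○
○○●●○○
○○○○○○
t=6: ○○○○○○
○○●●○○
○○○○○○
○○○○○○
○○○○○○
○○●●○○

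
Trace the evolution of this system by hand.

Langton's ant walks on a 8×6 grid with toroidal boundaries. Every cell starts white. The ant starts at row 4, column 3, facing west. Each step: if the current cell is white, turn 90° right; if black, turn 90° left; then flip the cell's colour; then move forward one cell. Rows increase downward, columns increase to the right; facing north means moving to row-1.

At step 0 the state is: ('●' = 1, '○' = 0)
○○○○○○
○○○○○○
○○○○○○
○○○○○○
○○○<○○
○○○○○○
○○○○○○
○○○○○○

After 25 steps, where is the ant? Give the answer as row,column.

t=0: ○○○○○○
○○○○○○
○○○○○○
○○○○○○
○○○<○○
○○○○○○
○○○○○○
○○○○○○
t=1: ○○○○○○
○○○○○○
○○○○○○
○○○^○○
○○○●○○
○○○○○○
○○○○○○
○○○○○○
t=2: ○○○○○○
○○○○○○
○○○○○○
○○○●>○
○○○●○○
○○○○○○
○○○○○○
○○○○○○
t=3: ○○○○○○
○○○○○○
○○○○○○
○○○●●○
○○○●v○
○○○○○○
○○○○○○
○○○○○○
t=4: ○○○○○○
○○○○○○
○○○○○○
○○○●●○
○○○<●○
○○○○○○
○○○○○○
○○○○○○
t=5: ○○○○○○
○○○○○○
○○○○○○
○○○●●○
○○○○●○
○○○v○○
○○○○○○
○○○○○○
t=6: ○○○○○○
○○○○○○
○○○○○○
○○○●●○
○○○○●○
○○<●○○
○○○○○○
○○○○○○
t=7: ○○○○○○
○○○○○○
○○○○○○
○○○●●○
○○^○●○
○○●●○○
○○○○○○
○○○○○○
t=8: ○○○○○○
○○○○○○
○○○○○○
○○○●●○
○○●>●○
○○●●○○
○○○○○○
○○○○○○
t=9: ○○○○○○
○○○○○○
○○○○○○
○○○●●○
○○●●●○
○○●v○○
○○○○○○
○○○○○○
t=10: ○○○○○○
○○○○○○
○○○○○○
○○○●●○
○○●●●○
○○●○>○
○○○○○○
○○○○○○
t=11: ○○○○○○
○○○○○○
○○○○○○
○○○●●○
○○●●●○
○○●○●○
○○○○v○
○○○○○○
t=12: ○○○○○○
○○○○○○
○○○○○○
○○○●●○
○○●●●○
○○●○●○
○○○<●○
○○○○○○
t=13: ○○○○○○
○○○○○○
○○○○○○
○○○●●○
○○●●●○
○○●^●○
○○○●●○
○○○○○○
t=14: ○○○○○○
○○○○○○
○○○○○○
○○○●●○
○○●●●○
○○●●>○
○○○●●○
○○○○○○
t=15: ○○○○○○
○○○○○○
○○○○○○
○○○●●○
○○●●^○
○○●●○○
○○○●●○
○○○○○○
t=16: ○○○○○○
○○○○○○
○○○○○○
○○○●●○
○○●<○○
○○●●○○
○○○●●○
○○○○○○
t=17: ○○○○○○
○○○○○○
○○○○○○
○○○●●○
○○●○○○
○○●v○○
○○○●●○
○○○○○○
t=18: ○○○○○○
○○○○○○
○○○○○○
○○○●●○
○○●○○○
○○●○>○
○○○●●○
○○○○○○
t=19: ○○○○○○
○○○○○○
○○○○○○
○○○●●○
○○●○○○
○○●○●○
○○○●v○
○○○○○○
t=20: ○○○○○○
○○○○○○
○○○○○○
○○○●●○
○○●○○○
○○●○●○
○○○●○>
○○○○○○
t=21: ○○○○○○
○○○○○○
○○○○○○
○○○●●○
○○●○○○
○○●○●○
○○○●○●
○○○○○v
t=22: ○○○○○○
○○○○○○
○○○○○○
○○○●●○
○○●○○○
○○●○●○
○○○●○●
○○○○<●
t=23: ○○○○○○
○○○○○○
○○○○○○
○○○●●○
○○●○○○
○○●○●○
○○○●^●
○○○○●●
t=24: ○○○○○○
○○○○○○
○○○○○○
○○○●●○
○○●○○○
○○●○●○
○○○●●>
○○○○●●
t=25: ○○○○○○
○○○○○○
○○○○○○
○○○●●○
○○●○○○
○○●○●^
○○○●●○
○○○○●●

5,5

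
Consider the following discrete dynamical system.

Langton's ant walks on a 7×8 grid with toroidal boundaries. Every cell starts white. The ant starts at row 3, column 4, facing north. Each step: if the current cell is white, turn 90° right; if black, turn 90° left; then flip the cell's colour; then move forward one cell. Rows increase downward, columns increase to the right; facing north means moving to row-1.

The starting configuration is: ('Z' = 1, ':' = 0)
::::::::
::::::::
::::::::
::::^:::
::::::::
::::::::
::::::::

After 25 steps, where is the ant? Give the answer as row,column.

k=0  ::::::::
::::::::
::::::::
::::^:::
::::::::
::::::::
::::::::
k=1  ::::::::
::::::::
::::::::
::::Z>::
::::::::
::::::::
::::::::
k=2  ::::::::
::::::::
::::::::
::::ZZ::
:::::v::
::::::::
::::::::
k=3  ::::::::
::::::::
::::::::
::::ZZ::
::::<Z::
::::::::
::::::::
k=4  ::::::::
::::::::
::::::::
::::^Z::
::::ZZ::
::::::::
::::::::
k=5  ::::::::
::::::::
::::::::
:::<:Z::
::::ZZ::
::::::::
::::::::
k=6  ::::::::
::::::::
:::^::::
:::Z:Z::
::::ZZ::
::::::::
::::::::
k=7  ::::::::
::::::::
:::Z>:::
:::Z:Z::
::::ZZ::
::::::::
::::::::
k=8  ::::::::
::::::::
:::ZZ:::
:::ZvZ::
::::ZZ::
::::::::
::::::::
k=9  ::::::::
::::::::
:::ZZ:::
:::<ZZ::
::::ZZ::
::::::::
::::::::
k=10  ::::::::
::::::::
:::ZZ:::
::::ZZ::
:::vZZ::
::::::::
::::::::
k=11  ::::::::
::::::::
:::ZZ:::
::::ZZ::
::<ZZZ::
::::::::
::::::::
k=12  ::::::::
::::::::
:::ZZ:::
::^:ZZ::
::ZZZZ::
::::::::
::::::::
k=13  ::::::::
::::::::
:::ZZ:::
::Z>ZZ::
::ZZZZ::
::::::::
::::::::
k=14  ::::::::
::::::::
:::ZZ:::
::ZZZZ::
::ZvZZ::
::::::::
::::::::
k=15  ::::::::
::::::::
:::ZZ:::
::ZZZZ::
::Z:>Z::
::::::::
::::::::
k=16  ::::::::
::::::::
:::ZZ:::
::ZZ^Z::
::Z::Z::
::::::::
::::::::
k=17  ::::::::
::::::::
:::ZZ:::
::Z<:Z::
::Z::Z::
::::::::
::::::::
k=18  ::::::::
::::::::
:::ZZ:::
::Z::Z::
::Zv:Z::
::::::::
::::::::
k=19  ::::::::
::::::::
:::ZZ:::
::Z::Z::
::<Z:Z::
::::::::
::::::::
k=20  ::::::::
::::::::
:::ZZ:::
::Z::Z::
:::Z:Z::
::v:::::
::::::::
k=21  ::::::::
::::::::
:::ZZ:::
::Z::Z::
:::Z:Z::
:<Z:::::
::::::::
k=22  ::::::::
::::::::
:::ZZ:::
::Z::Z::
:^:Z:Z::
:ZZ:::::
::::::::
k=23  ::::::::
::::::::
:::ZZ:::
::Z::Z::
:Z>Z:Z::
:ZZ:::::
::::::::
k=24  ::::::::
::::::::
:::ZZ:::
::Z::Z::
:ZZZ:Z::
:Zv:::::
::::::::
k=25  ::::::::
::::::::
:::ZZ:::
::Z::Z::
:ZZZ:Z::
:Z:>::::
::::::::

5,3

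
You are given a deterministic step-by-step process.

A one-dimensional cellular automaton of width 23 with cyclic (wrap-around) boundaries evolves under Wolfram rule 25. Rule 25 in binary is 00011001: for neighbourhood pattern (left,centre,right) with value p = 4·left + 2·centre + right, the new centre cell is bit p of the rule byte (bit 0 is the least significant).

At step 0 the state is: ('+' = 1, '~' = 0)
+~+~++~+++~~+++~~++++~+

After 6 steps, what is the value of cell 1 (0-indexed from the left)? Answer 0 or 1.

0

step 0: +~+~++~+++~~+++~~++++~+
step 1: ~~~~+~~+~~+~+~~+~+~~~~+
step 2: +++~~+~~+~~~~+~~~~+++~~
step 3: +~~+~~+~~+++~~+++~+~~+~
step 4: ~+~~+~~+~+~~+~+~~~~+~~~
step 5: ~~+~~+~~~~+~~~~+++~~+++
step 6: +~~+~~+++~~+++~+~~+~+~~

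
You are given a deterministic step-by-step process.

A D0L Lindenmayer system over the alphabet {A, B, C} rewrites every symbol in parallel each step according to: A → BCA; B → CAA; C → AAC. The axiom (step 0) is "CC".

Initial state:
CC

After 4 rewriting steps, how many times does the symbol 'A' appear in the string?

t=0: CC
t=1: AACAAC
t=2: BCABCAAACBCABCAAAC
t=3: CAAAACBCACAAAACBCABCABCAAACCAAAACBCACAAAACBCABCABCAAAC
t=4: AACBCABCABCABCAAACCAAAACBCAAACBCABCABCABCAAACCAAAACBCACAAA…CBCAAACBCABCABCABCAAACCAAAACBCACAAAACBCACAAAACBCABCABCAAAC  (len 162)

80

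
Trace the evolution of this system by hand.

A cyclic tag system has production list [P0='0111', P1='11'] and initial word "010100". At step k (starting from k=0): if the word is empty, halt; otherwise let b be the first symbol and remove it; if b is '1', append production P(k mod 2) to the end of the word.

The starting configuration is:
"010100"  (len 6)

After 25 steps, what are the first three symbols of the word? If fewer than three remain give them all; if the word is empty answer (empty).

111

0) "010100"  (len 6)
1) "10100"  (len 5)
2) "010011"  (len 6)
3) "10011"  (len 5)
4) "001111"  (len 6)
5) "01111"  (len 5)
6) "1111"  (len 4)
7) "1110111"  (len 7)
8) "11011111"  (len 8)
9) "10111110111"  (len 11)
10) "011111011111"  (len 12)
11) "11111011111"  (len 11)
12) "111101111111"  (len 12)
13) "111011111110111"  (len 15)
14) "1101111111011111"  (len 16)
15) "1011111110111110111"  (len 19)
16) "01111111011111011111"  (len 20)
17) "1111111011111011111"  (len 19)
18) "11111101111101111111"  (len 20)
19) "11111011111011111110111"  (len 23)
20) "111101111101111111011111"  (len 24)
21) "111011111011111110111110111"  (len 27)
22) "1101111101111111011111011111"  (len 28)
23) "1011111011111110111110111110111"  (len 31)
24) "01111101111111011111011111011111"  (len 32)
25) "1111101111111011111011111011111"  (len 31)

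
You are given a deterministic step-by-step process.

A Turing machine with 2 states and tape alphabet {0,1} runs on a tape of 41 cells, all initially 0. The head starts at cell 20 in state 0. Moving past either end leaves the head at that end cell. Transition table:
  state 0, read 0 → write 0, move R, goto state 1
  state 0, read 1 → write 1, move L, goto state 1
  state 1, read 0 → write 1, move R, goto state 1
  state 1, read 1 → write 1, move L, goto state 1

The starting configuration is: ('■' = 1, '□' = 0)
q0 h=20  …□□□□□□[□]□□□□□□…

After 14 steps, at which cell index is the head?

step 0: q0 h=20  …□□□□□□[□]□□□□□□…
step 1: q1 h=21  …□□□□□□[□]□□□□□□…
step 2: q1 h=22  …□□□□□■[□]□□□□□□…
step 3: q1 h=23  …□□□□■■[□]□□□□□□…
step 4: q1 h=24  …□□□■■■[□]□□□□□□…
step 5: q1 h=25  …□□■■■■[□]□□□□□□…
step 6: q1 h=26  …□■■■■■[□]□□□□□□…
step 7: q1 h=27  …■■■■■■[□]□□□□□□…
step 8: q1 h=28  …■■■■■■[□]□□□□□□…
step 9: q1 h=29  …■■■■■■[□]□□□□□□…
step 10: q1 h=30  …■■■■■■[□]□□□□□□…
step 11: q1 h=31  …■■■■■■[□]□□□□□□…
step 12: q1 h=32  …■■■■■■[□]□□□□□□…
step 13: q1 h=33  …■■■■■■[□]□□□□□□…
step 14: q1 h=34  …■■■■■■[□]□□□□□□|

34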